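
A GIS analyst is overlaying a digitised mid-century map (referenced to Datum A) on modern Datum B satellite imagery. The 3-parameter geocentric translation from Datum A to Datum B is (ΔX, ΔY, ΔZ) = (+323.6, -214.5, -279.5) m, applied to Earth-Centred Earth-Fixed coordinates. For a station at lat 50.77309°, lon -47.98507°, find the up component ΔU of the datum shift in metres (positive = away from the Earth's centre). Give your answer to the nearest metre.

ΔU = 21 m

The local up (radial) axis is (cos φ cos λ, cos φ sin λ, sin φ), giving ΔU = 136.972 + 100.783 − 216.514 = 21.24 m.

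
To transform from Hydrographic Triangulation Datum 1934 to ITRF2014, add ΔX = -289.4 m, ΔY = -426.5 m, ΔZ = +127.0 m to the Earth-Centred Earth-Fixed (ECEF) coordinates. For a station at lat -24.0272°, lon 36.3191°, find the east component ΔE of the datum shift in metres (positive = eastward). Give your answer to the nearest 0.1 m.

At φ = -24.0272°, λ = 36.3191°: sin φ = -0.407170, cos φ = 0.913352, sin λ = 0.592282, cos λ = 0.805731.
ΔE = −sin λ·ΔX + cos λ·ΔY = −(0.592282)·(-289.4) + (0.805731)·(-426.5) = -172.24 m.

ΔE = -172.2 m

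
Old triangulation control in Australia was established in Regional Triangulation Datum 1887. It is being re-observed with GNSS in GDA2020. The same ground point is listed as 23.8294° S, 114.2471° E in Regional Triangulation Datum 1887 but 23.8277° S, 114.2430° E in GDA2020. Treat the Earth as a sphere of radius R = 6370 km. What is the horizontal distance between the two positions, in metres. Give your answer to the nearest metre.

458 m

Δφ = -23.8277° − -23.8294° = +0.0017°; Δλ = 114.2430° − 114.2471° = -0.0041°.
1° along a meridian = πR/180 = 111177 m.
ΔN = Δφ × 111177 = 189.0 m; ΔE = Δλ × 111177 × cos(-23.8294°) = -0.0041 × 111177 × 0.914752 = -417.0 m.
Distance = √(ΔE² + ΔN²) = √((-417.0)² + 189.0²) = 457.8 m.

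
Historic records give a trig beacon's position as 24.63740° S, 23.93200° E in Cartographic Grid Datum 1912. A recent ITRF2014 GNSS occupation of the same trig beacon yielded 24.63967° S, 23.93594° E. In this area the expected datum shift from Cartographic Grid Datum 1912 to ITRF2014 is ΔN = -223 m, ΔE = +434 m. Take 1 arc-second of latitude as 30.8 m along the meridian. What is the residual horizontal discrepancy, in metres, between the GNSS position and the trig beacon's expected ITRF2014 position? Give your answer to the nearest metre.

47 m

Observed coordinate differences: Δφ = -0.00227°, Δλ = +0.00394°.
Converting to metres (1° lat = 110880 m, cos φ = 0.908964): observed ΔN = -251.7 m, observed ΔE = 397.1 m.
Subtracting the expected shift leaves a residual of -251.7 − (-223) = -28.7 m north and 397.1 − (434) = -36.9 m east.
Residual distance = √((-28.7)² + (-36.9)²) = 46.7 m.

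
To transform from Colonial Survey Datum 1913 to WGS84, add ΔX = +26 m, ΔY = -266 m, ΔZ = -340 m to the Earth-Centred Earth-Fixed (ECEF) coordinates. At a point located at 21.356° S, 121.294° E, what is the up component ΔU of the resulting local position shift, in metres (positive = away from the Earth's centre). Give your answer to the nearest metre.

ΔU = -100 m

At φ = -21.356°, λ = 121.294°: sin φ = -0.364162, cos φ = 0.931336, sin λ = 0.854513, cos λ = -0.519430.
ΔU = cos φ cos λ·ΔX + cos φ sin λ·ΔY + sin φ·ΔZ = (0.931336)(-0.519430)(26) + (0.931336)(0.854513)(-266) + (-0.364162)(-340) = -100.46 m.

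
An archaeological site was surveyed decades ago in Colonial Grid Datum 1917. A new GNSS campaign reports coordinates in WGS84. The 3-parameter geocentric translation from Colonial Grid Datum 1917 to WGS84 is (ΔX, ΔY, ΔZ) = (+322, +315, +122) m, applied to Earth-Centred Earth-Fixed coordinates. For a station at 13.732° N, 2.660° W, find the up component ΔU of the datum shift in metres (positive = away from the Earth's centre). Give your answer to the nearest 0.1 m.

At φ = 13.732°, λ = -2.660°: sin φ = 0.237381, cos φ = 0.971417, sin λ = -0.046409, cos λ = 0.998923.
ΔU = cos φ cos λ·ΔX + cos φ sin λ·ΔY + sin φ·ΔZ = (0.971417)(0.998923)(322) + (0.971417)(-0.046409)(315) + (0.237381)(122) = 327.22 m.

ΔU = 327.2 m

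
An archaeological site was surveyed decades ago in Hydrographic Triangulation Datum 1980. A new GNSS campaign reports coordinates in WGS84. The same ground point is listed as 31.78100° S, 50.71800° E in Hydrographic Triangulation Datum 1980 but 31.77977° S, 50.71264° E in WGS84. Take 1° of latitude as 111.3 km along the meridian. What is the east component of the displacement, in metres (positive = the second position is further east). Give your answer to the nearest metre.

Δφ = -31.77977° − -31.78100° = +0.00123°; Δλ = 50.71264° − 50.71800° = -0.00536°.
ΔN = Δφ × 111300 = 136.9 m; ΔE = Δλ × 111300 × cos(-31.78100°) = -0.00536 × 111300 × 0.850067 = -507.1 m.

ΔE = -507 m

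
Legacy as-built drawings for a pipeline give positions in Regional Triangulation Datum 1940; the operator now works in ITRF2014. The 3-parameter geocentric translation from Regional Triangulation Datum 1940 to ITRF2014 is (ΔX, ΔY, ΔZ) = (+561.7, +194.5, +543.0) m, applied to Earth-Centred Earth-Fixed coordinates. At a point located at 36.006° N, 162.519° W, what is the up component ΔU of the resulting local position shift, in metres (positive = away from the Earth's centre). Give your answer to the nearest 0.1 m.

At φ = 36.006°, λ = -162.519°: sin φ = 0.587870, cos φ = 0.808955, sin λ = -0.300390, cos λ = -0.953817.
ΔU = cos φ cos λ·ΔX + cos φ sin λ·ΔY + sin φ·ΔZ = (0.808955)(-0.953817)(561.7) + (0.808955)(-0.300390)(194.5) + (0.587870)(543.0) = -161.46 m.

ΔU = -161.5 m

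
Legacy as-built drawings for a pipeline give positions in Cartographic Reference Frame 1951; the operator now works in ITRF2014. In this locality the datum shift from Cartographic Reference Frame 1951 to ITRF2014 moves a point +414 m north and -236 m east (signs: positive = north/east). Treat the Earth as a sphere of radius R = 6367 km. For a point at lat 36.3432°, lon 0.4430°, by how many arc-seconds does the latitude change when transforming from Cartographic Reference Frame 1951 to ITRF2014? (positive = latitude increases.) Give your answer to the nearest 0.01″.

Δφ = 13.41″

On a sphere of radius R, 1 rad of latitude = R, so Δφ = ΔN / R = 414.0 / 6367000 = 6.5023e-05 rad = 13.412″.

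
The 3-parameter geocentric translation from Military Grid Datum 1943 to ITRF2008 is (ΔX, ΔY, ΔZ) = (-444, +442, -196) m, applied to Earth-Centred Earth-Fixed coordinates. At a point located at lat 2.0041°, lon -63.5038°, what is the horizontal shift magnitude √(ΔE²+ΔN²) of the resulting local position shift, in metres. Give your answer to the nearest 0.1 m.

The local east axis at (φ, λ) is (−sin λ, cos λ, 0), so ΔE = −sin(-63.5038°)·(-444) + cos(-63.5038°)·442 = -200.17 m.
The local north axis is (−sin φ cos λ, −sin φ sin λ, cos φ), giving ΔN = 6.927 + 13.834 − 195.880 = -175.12 m.
Horizontal magnitude = √(ΔE² + ΔN²) = √((-200.17)² + (-175.12)²) = 265.96 m.

266.0 m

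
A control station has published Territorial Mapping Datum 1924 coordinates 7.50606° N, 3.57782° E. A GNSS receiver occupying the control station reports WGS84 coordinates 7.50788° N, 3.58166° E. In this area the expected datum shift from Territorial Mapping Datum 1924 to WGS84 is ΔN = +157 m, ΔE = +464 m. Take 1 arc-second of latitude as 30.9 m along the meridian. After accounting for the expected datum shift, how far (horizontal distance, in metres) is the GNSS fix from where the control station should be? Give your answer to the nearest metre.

61 m

Observed coordinate differences: Δφ = +0.00182°, Δλ = +0.00384°.
Converting to metres (1° lat = 111240 m, cos φ = 0.991431): observed ΔN = 202.5 m, observed ΔE = 423.5 m.
Subtracting the expected shift leaves a residual of 202.5 − (157) = 45.5 m north and 423.5 − (464) = -40.5 m east.
Residual distance = √(45.5² + (-40.5)²) = 60.9 m.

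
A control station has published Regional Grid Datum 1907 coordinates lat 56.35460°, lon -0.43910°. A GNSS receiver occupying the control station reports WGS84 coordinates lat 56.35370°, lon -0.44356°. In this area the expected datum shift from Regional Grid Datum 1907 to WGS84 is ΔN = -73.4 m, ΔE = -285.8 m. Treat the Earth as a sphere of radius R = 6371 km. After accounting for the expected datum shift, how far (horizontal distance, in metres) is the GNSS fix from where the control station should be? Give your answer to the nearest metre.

Observed coordinate differences: Δφ = -0.00090°, Δλ = -0.00446°.
Converting to metres (1° lat = 111195 m, cos φ = 0.554051): observed ΔN = -100.1 m, observed ΔE = -274.8 m.
Subtracting the expected shift leaves a residual of -100.1 − (-73.4) = -26.7 m north and -274.8 − (-285.8) = 11.0 m east.
Residual distance = √((-26.7)² + 11.0²) = 28.9 m.

29 m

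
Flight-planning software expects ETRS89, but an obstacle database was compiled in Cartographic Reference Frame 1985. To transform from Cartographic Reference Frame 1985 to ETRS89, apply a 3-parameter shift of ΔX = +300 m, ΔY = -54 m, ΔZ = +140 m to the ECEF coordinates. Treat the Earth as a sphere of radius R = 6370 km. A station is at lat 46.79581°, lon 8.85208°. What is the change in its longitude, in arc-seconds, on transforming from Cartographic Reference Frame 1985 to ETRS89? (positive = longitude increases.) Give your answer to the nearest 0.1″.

sin φ = 0.728919, cos φ = 0.684600, sin λ = 0.153884, cos λ = 0.988089.
East component: ΔE = −sin λ·ΔX + cos λ·ΔY = −(0.153884)(300) + (0.988089)(-54) = -99.52 m.
1° of latitude spans πR/180 = 111177 m; at latitude φ, 1° of longitude spans that × cos φ = 76112.1 m, so Δλ = -99.52 / 76112.1 × 3600 = -4.707″.

Δλ = -4.7″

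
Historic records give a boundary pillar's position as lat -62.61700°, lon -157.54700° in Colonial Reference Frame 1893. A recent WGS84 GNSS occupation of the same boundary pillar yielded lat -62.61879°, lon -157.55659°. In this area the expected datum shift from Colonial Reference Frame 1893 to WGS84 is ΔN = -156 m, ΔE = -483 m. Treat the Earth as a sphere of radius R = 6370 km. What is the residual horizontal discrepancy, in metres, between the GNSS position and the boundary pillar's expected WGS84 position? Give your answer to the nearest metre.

Observed coordinate differences: Δφ = -0.00179°, Δλ = -0.00959°.
Converting to metres (1° lat = 111177 m, cos φ = 0.459936): observed ΔN = -199.0 m, observed ΔE = -490.4 m.
Subtracting the expected shift leaves a residual of -199.0 − (-156) = -43.0 m north and -490.4 − (-483) = -7.4 m east.
Residual distance = √((-43.0)² + (-7.4)²) = 43.6 m.

44 m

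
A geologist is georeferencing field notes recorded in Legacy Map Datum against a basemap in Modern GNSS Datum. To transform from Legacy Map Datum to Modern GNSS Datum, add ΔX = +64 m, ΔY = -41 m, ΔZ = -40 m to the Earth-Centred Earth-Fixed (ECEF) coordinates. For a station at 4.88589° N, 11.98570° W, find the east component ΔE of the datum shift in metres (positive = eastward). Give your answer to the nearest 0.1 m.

ΔE = -26.8 m

The local east axis at (φ, λ) is (−sin λ, cos λ, 0), so ΔE = −sin(-11.98570°)·64 + cos(-11.98570°)·(-41) = -26.82 m.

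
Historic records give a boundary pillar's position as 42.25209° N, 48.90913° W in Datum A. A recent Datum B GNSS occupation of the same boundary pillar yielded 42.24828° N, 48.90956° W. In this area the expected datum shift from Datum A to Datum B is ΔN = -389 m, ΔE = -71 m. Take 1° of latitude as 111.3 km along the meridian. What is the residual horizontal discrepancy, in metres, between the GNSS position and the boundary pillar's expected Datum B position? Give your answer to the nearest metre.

Observed coordinate differences: Δφ = -0.00381°, Δλ = -0.00043°.
Converting to metres (1° lat = 111300 m, cos φ = 0.740194): observed ΔN = -424.1 m, observed ΔE = -35.4 m.
Subtracting the expected shift leaves a residual of -424.1 − (-389) = -35.1 m north and -35.4 − (-71) = 35.6 m east.
Residual distance = √((-35.1)² + 35.6²) = 49.9 m.

50 m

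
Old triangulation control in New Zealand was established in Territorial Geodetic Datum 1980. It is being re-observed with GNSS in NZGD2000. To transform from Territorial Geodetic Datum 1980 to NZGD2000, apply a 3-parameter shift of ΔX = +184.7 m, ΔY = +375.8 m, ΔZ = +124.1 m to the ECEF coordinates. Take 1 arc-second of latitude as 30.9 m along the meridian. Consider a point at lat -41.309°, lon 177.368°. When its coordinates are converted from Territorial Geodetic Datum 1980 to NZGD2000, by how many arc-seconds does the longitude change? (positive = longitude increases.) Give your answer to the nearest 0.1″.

Δλ = -16.5″

sin φ = -0.660120, cos φ = 0.751160, sin λ = 0.045921, cos λ = -0.998945.
East component: ΔE = −sin λ·ΔX + cos λ·ΔY = −(0.045921)(184.7) + (-0.998945)(375.8) = -383.89 m.
1° of latitude spans 3600 × 30.90 = 111240 m; at latitude φ, 1° of longitude spans that × cos φ = 83559.1 m, so Δλ = -383.89 / 83559.1 × 3600 = -16.539″.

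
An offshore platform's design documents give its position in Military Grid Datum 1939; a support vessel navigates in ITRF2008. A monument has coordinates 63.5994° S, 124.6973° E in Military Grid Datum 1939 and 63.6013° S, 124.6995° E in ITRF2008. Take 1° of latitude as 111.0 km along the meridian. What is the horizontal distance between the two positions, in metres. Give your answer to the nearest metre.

237 m

Δφ = -63.6013° − -63.5994° = -0.0019°; Δλ = 124.6995° − 124.6973° = +0.0022°.
ΔN = Δφ × 111000 = -210.9 m; ΔE = Δλ × 111000 × cos(-63.5994°) = +0.0022 × 111000 × 0.444645 = 108.6 m.
Distance = √(ΔE² + ΔN²) = √(108.6² + (-210.9)²) = 237.2 m.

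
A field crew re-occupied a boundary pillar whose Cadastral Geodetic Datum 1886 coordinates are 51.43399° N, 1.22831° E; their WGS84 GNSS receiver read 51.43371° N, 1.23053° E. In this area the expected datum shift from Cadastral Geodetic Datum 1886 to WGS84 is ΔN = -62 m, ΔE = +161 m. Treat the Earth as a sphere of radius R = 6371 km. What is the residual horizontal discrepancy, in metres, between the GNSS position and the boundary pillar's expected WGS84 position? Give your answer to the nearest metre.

32 m

Observed coordinate differences: Δφ = -0.00028°, Δλ = +0.00222°.
Converting to metres (1° lat = 111195 m, cos φ = 0.623416): observed ΔN = -31.1 m, observed ΔE = 153.9 m.
Subtracting the expected shift leaves a residual of -31.1 − (-62) = 30.9 m north and 153.9 − (161) = -7.1 m east.
Residual distance = √(30.9² + (-7.1)²) = 31.7 m.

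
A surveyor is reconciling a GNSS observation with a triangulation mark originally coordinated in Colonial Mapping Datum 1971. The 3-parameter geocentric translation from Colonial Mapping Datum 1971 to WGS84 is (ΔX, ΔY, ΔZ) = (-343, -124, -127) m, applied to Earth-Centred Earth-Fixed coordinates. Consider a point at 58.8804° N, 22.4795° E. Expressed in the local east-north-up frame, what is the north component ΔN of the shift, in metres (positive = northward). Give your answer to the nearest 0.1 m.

At φ = 58.8804°, λ = 22.4795°: sin φ = 0.856090, cos φ = 0.516826, sin λ = 0.382353, cos λ = 0.924016.
ΔN = −sin φ cos λ·ΔX − sin φ sin λ·ΔY + cos φ·ΔZ = −(0.856090)(0.924016)(-343) − (0.856090)(0.382353)(-124) + (0.516826)(-127) = 246.28 m.

ΔN = 246.3 m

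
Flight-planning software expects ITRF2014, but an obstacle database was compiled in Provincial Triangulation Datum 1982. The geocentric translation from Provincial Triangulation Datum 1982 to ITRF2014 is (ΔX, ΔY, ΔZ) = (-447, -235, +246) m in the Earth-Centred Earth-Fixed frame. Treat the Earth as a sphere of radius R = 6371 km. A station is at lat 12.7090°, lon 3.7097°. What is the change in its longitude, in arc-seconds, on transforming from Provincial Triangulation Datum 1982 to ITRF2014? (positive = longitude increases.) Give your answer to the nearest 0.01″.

sin φ = 0.219999, cos φ = 0.975500, sin λ = 0.064701, cos λ = 0.997905.
East component: ΔE = −sin λ·ΔX + cos λ·ΔY = −(0.064701)(-447) + (0.997905)(-235) = -205.59 m.
1° of latitude spans πR/180 = 111195 m; at latitude φ, 1° of longitude spans that × cos φ = 108470.7 m, so Δλ = -205.59 / 108470.7 × 3600 = -6.823″.

Δλ = -6.82″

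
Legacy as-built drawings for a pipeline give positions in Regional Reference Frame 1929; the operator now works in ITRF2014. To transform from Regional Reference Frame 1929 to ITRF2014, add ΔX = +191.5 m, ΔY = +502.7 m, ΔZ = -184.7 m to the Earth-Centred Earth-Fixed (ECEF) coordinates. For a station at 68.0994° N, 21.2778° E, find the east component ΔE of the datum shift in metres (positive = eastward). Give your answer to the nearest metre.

The local east axis at (φ, λ) is (−sin λ, cos λ, 0), so ΔE = −sin(21.2778°)·191.5 + cos(21.2778°)·502.7 = 398.94 m.

ΔE = 399 m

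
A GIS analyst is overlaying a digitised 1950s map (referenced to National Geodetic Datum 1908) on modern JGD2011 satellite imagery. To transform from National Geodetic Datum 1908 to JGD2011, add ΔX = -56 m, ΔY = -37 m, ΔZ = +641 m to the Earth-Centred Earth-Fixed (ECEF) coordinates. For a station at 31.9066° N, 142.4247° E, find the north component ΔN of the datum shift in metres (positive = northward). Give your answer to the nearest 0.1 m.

ΔN = 532.6 m

The local north axis is (−sin φ cos λ, −sin φ sin λ, cos φ), giving ΔN = -23.458 + 11.925 + 544.152 = 532.62 m.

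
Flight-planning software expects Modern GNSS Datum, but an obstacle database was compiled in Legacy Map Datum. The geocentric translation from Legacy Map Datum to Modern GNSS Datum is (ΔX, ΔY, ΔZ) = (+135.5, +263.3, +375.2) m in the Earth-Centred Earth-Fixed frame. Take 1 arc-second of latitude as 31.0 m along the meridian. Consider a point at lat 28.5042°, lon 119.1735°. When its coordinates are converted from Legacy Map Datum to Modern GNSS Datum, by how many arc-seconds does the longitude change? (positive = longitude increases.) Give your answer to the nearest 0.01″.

sin φ = 0.477223, cos φ = 0.878782, sin λ = 0.873148, cos λ = -0.487456.
East component: ΔE = −sin λ·ΔX + cos λ·ΔY = −(0.873148)(135.5) + (-0.487456)(263.3) = -246.66 m.
1° of latitude spans 3600 × 31.00 = 111600 m; at latitude φ, 1° of longitude spans that × cos φ = 98072.1 m, so Δλ = -246.66 / 98072.1 × 3600 = -9.054″.

Δλ = -9.05″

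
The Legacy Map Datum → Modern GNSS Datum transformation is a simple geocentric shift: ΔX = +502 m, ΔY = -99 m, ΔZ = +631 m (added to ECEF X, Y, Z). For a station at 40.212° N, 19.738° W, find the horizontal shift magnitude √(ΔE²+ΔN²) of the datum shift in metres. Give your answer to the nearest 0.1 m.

173.0 m

At φ = 40.212°, λ = -19.738°: sin φ = 0.645618, cos φ = 0.763661, sin λ = -0.337720, cos λ = 0.941247.
ΔE = −sin λ·ΔX + cos λ·ΔY = −(-0.337720)·(502) + (0.941247)·(-99) = 76.35 m.
ΔN = −sin φ cos λ·ΔX − sin φ sin λ·ΔY + cos φ·ΔZ = −(0.645618)(0.941247)(502) − (0.645618)(-0.337720)(-99) + (0.763661)(631) = 155.23 m.
Horizontal magnitude = √(ΔE² + ΔN²) = √(76.35² + 155.23²) = 172.99 m.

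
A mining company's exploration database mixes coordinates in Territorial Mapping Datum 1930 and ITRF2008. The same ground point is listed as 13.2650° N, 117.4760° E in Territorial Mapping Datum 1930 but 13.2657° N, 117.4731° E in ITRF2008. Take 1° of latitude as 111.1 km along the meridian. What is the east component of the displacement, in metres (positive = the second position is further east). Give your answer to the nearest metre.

ΔE = -314 m

Δφ = 13.2657° − 13.2650° = +0.0007°; Δλ = 117.4731° − 117.4760° = -0.0029°.
ΔN = Δφ × 111100 = 77.8 m; ΔE = Δλ × 111100 × cos(13.2650°) = -0.0029 × 111100 × 0.973319 = -313.6 m.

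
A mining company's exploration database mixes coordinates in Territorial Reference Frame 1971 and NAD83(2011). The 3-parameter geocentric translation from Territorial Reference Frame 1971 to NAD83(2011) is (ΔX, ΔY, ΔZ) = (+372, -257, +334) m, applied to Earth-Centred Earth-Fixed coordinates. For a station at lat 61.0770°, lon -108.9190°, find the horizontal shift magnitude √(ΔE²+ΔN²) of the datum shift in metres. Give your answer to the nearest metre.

439 m

The local east axis at (φ, λ) is (−sin λ, cos λ, 0), so ΔE = −sin(-108.9190°)·372 + cos(-108.9190°)·(-257) = 435.23 m.
The local north axis is (−sin φ cos λ, −sin φ sin λ, cos φ), giving ΔN = 105.570 − 212.793 + 161.534 = 54.31 m.
Horizontal magnitude = √(ΔE² + ΔN²) = √(435.23² + 54.31²) = 438.61 m.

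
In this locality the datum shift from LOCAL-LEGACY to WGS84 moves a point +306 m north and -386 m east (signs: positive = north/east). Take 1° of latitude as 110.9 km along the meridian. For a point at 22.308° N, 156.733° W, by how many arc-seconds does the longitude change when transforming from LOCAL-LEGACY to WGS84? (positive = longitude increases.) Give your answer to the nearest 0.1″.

Δλ = -13.5″

At latitude 22.308°, cos φ = 0.925157.
1° of longitude at this latitude = 110.9 × cos φ = 102.60 km, so Δλ = -386.0 / 102599.9 = -0.0037622° = -13.544″.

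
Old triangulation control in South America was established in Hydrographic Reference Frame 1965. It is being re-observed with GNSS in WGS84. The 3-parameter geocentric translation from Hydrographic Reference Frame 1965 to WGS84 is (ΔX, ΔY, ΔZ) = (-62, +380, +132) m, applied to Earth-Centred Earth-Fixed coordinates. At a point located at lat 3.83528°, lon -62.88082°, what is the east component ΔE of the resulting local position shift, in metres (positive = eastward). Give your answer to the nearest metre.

At φ = 3.83528°, λ = -62.88082°: sin φ = 0.066888, cos φ = 0.997760, sin λ = -0.890060, cos λ = 0.455843.
ΔE = −sin λ·ΔX + cos λ·ΔY = −(-0.890060)·(-62) + (0.455843)·(380) = 118.04 m.

ΔE = 118 m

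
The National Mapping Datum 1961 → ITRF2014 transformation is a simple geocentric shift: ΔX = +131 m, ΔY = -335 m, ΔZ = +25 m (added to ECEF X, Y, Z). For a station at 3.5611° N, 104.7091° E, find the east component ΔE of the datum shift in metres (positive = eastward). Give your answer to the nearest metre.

The local east axis at (φ, λ) is (−sin λ, cos λ, 0), so ΔE = −sin(104.7091°)·131 + cos(104.7091°)·(-335) = -41.65 m.

ΔE = -42 m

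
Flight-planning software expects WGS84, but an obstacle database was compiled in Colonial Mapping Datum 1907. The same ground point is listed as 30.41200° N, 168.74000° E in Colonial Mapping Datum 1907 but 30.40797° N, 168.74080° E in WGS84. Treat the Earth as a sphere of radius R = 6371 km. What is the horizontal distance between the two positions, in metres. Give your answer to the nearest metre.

455 m

Δφ = 30.40797° − 30.41200° = -0.00403°; Δλ = 168.74080° − 168.74000° = +0.00080°.
1° along a meridian = πR/180 = 111195 m.
ΔN = Δφ × 111195 = -448.1 m; ΔE = Δλ × 111195 × cos(30.41200°) = +0.00080 × 111195 × 0.862408 = 76.7 m.
Distance = √(ΔE² + ΔN²) = √(76.7² + (-448.1)²) = 454.6 m.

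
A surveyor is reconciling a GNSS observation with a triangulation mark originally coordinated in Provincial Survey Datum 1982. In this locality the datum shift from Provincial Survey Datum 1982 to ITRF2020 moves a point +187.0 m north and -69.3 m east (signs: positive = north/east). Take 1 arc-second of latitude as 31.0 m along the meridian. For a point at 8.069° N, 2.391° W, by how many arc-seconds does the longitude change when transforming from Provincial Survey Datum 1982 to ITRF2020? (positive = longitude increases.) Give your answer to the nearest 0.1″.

At latitude 8.069°, cos φ = 0.990100.
1″ of longitude at this latitude = 31.00 × cos φ = 30.6931 m, so Δλ = -69.3 / 30.6931 = -2.258″.

Δλ = -2.3″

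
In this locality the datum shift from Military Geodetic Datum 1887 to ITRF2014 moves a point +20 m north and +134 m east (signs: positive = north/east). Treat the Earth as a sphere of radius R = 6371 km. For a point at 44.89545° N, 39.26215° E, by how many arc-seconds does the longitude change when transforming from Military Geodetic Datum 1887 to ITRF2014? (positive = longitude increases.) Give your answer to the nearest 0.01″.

At latitude 44.89545°, cos φ = 0.708396.
One radian of longitude at latitude φ spans R cos φ, so Δλ = ΔE / (R cos φ) = 134.0 / (6371000 × 0.708396) = 2.9691e-05 rad = 6.124″.

Δλ = 6.12″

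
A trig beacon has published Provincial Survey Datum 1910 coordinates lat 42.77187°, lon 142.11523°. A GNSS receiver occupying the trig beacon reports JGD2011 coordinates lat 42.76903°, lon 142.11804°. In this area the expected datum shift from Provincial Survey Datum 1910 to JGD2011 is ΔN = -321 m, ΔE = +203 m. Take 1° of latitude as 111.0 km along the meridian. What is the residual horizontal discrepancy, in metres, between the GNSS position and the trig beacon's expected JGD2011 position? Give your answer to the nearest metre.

Observed coordinate differences: Δφ = -0.00284°, Δλ = +0.00281°.
Converting to metres (1° lat = 111000 m, cos φ = 0.734063): observed ΔN = -315.2 m, observed ΔE = 229.0 m.
Subtracting the expected shift leaves a residual of -315.2 − (-321) = 5.8 m north and 229.0 − (203) = 26.0 m east.
Residual distance = √(5.8² + 26.0²) = 26.6 m.

27 m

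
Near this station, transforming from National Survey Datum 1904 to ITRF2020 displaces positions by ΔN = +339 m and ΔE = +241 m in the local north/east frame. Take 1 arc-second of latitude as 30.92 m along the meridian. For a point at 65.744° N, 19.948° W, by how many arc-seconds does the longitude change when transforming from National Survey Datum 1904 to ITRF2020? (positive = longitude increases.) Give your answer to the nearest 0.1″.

At latitude 65.744°, cos φ = 0.410814.
1″ of longitude at this latitude = 30.92 × cos φ = 12.7024 m, so Δλ = 241.0 / 12.7024 = 18.973″.

Δλ = 19.0″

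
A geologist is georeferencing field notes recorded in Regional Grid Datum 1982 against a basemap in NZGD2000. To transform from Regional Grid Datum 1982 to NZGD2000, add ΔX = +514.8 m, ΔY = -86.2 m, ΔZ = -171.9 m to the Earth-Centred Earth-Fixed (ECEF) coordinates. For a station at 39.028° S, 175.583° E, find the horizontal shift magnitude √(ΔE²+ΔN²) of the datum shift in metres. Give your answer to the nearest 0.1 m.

The local east axis at (φ, λ) is (−sin λ, cos λ, 0), so ΔE = −sin(175.583°)·514.8 + cos(175.583°)·(-86.2) = 46.30 m.
The local north axis is (−sin φ cos λ, −sin φ sin λ, cos φ), giving ΔN = -323.207 − 4.180 − 133.539 = -460.93 m.
Horizontal magnitude = √(ΔE² + ΔN²) = √(46.30² + (-460.93)²) = 463.24 m.

463.2 m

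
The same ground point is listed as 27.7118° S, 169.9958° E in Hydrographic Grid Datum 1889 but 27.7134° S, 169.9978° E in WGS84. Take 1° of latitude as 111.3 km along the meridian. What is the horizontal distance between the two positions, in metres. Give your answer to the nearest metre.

Δφ = -27.7134° − -27.7118° = -0.0016°; Δλ = 169.9978° − 169.9958° = +0.0020°.
ΔN = Δφ × 111300 = -178.1 m; ΔE = Δλ × 111300 × cos(-27.7118°) = +0.0020 × 111300 × 0.885298 = 197.1 m.
Distance = √(ΔE² + ΔN²) = √(197.1² + (-178.1)²) = 265.6 m.

266 m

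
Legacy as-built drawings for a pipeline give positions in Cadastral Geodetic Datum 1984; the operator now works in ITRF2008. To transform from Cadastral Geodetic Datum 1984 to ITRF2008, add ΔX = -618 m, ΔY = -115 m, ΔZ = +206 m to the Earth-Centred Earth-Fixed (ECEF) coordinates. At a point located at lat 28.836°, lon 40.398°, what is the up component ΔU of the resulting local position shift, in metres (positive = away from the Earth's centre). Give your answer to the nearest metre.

The local up (radial) axis is (cos φ cos λ, cos φ sin λ, sin φ), giving ΔU = -412.287 − 65.289 + 99.355 = -378.22 m.

ΔU = -378 m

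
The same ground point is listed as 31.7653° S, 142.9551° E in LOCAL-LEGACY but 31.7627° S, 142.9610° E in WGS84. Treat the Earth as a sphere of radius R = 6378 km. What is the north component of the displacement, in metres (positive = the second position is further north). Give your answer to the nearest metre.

Δφ = -31.7627° − -31.7653° = +0.0026°; Δλ = 142.9610° − 142.9551° = +0.0059°.
1° along a meridian = πR/180 = 111317 m.
ΔN = Δφ × 111317 = 289.4 m; ΔE = Δλ × 111317 × cos(-31.7653°) = +0.0059 × 111317 × 0.850212 = 558.4 m.

ΔN = 289 m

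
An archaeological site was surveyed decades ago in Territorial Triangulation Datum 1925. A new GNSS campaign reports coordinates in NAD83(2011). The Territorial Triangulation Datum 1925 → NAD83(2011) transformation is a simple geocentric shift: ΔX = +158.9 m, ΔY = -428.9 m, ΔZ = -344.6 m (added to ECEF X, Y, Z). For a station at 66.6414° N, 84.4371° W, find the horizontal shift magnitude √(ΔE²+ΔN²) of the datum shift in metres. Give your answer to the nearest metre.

555 m

At φ = 66.6414°, λ = -84.4371°: sin φ = 0.918041, cos φ = 0.396485, sin λ = -0.995290, cos λ = 0.096938.
ΔE = −sin λ·ΔX + cos λ·ΔY = −(-0.995290)·(158.9) + (0.096938)·(-428.9) = 116.57 m.
ΔN = −sin φ cos λ·ΔX − sin φ sin λ·ΔY + cos φ·ΔZ = −(0.918041)(0.096938)(158.9) − (0.918041)(-0.995290)(-428.9) + (0.396485)(-344.6) = -542.66 m.
Horizontal magnitude = √(ΔE² + ΔN²) = √(116.57² + (-542.66)²) = 555.04 m.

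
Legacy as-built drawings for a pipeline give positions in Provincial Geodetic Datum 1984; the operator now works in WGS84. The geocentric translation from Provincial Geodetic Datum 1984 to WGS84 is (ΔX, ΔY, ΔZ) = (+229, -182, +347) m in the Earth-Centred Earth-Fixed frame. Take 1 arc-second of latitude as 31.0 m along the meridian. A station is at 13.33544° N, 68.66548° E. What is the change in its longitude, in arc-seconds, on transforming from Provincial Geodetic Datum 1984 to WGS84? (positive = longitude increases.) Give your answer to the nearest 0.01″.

sin φ = 0.230652, cos φ = 0.973036, sin λ = 0.931472, cos λ = 0.363812.
East component: ΔE = −sin λ·ΔX + cos λ·ΔY = −(0.931472)(229) + (0.363812)(-182) = -279.52 m.
1° of latitude spans 3600 × 31.00 = 111600 m; at latitude φ, 1° of longitude spans that × cos φ = 108590.9 m, so Δλ = -279.52 / 108590.9 × 3600 = -9.267″.

Δλ = -9.27″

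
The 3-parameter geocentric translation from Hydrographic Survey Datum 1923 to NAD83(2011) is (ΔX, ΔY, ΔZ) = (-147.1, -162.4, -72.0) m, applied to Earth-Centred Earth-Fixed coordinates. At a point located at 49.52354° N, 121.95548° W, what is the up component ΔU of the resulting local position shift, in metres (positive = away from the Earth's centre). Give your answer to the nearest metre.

ΔU = 85 m

At φ = 49.52354°, λ = -121.95548°: sin φ = 0.760673, cos φ = 0.649136, sin λ = -0.848460, cos λ = -0.529260.
ΔU = cos φ cos λ·ΔX + cos φ sin λ·ΔY + sin φ·ΔZ = (0.649136)(-0.529260)(-147.1) + (0.649136)(-0.848460)(-162.4) + (0.760673)(-72.0) = 85.21 m.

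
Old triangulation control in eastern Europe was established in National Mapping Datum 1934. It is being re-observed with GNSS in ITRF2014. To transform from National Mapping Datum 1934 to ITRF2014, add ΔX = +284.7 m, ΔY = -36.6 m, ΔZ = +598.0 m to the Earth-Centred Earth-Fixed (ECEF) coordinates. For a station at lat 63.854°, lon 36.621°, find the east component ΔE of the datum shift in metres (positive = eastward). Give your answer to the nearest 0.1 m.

ΔE = -199.2 m

The local east axis at (φ, λ) is (−sin λ, cos λ, 0), so ΔE = −sin(36.621°)·284.7 + cos(36.621°)·(-36.6) = -199.20 m.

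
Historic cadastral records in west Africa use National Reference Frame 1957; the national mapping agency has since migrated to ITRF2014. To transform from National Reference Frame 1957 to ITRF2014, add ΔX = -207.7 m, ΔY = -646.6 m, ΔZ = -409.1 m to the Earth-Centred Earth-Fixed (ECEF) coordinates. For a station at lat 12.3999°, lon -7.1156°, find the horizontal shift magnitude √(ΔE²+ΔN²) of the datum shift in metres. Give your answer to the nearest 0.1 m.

The local east axis at (φ, λ) is (−sin λ, cos λ, 0), so ΔE = −sin(-7.1156°)·(-207.7) + cos(-7.1156°)·(-646.6) = -667.35 m.
The local north axis is (−sin φ cos λ, −sin φ sin λ, cos φ), giving ΔN = 44.257 − 17.199 − 399.557 = -372.50 m.
Horizontal magnitude = √(ΔE² + ΔN²) = √((-667.35)² + (-372.50)²) = 764.27 m.

764.3 m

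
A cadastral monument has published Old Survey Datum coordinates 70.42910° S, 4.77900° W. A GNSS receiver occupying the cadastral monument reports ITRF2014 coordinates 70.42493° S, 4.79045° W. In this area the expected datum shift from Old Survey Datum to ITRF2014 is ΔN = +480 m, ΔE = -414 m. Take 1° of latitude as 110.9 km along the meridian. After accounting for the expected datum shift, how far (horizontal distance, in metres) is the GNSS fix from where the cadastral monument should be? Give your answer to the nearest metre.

21 m

Observed coordinate differences: Δφ = +0.00417°, Δλ = -0.01145°.
Converting to metres (1° lat = 110900 m, cos φ = 0.334973): observed ΔN = 462.5 m, observed ΔE = -425.4 m.
Subtracting the expected shift leaves a residual of 462.5 − (480) = -17.5 m north and -425.4 − (-414) = -11.4 m east.
Residual distance = √((-17.5)² + (-11.4)²) = 20.9 m.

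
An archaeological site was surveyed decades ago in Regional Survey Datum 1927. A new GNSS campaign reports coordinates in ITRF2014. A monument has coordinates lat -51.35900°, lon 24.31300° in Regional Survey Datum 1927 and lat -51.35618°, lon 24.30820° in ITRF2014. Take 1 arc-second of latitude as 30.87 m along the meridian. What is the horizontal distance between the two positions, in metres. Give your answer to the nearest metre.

457 m

Δφ = -51.35618° − -51.35900° = +0.00282°; Δλ = 24.30820° − 24.31300° = -0.00480°.
1° of latitude = 3600 × 30.87 = 111132 m.
ΔN = Δφ × 111132 = 313.4 m; ΔE = Δλ × 111132 × cos(-51.35900°) = -0.00480 × 111132 × 0.624439 = -333.1 m.
Distance = √(ΔE² + ΔN²) = √((-333.1)² + 313.4²) = 457.3 m.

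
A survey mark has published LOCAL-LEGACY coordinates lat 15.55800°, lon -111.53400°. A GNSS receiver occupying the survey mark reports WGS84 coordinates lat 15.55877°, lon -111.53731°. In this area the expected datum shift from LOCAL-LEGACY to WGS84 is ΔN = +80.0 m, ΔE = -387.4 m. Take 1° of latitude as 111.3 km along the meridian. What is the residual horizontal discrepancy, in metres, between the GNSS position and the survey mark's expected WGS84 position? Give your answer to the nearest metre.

33 m

Observed coordinate differences: Δφ = +0.00077°, Δλ = -0.00331°.
Converting to metres (1° lat = 111300 m, cos φ = 0.963359): observed ΔN = 85.7 m, observed ΔE = -354.9 m.
Subtracting the expected shift leaves a residual of 85.7 − (80.0) = 5.7 m north and -354.9 − (-387.4) = 32.5 m east.
Residual distance = √(5.7² + 32.5²) = 33.0 m.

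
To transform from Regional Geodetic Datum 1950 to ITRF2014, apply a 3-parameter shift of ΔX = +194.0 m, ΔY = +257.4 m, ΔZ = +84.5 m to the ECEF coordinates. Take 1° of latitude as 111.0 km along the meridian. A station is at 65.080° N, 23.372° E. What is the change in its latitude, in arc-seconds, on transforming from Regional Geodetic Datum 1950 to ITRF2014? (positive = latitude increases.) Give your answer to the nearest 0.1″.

sin φ = 0.906897, cos φ = 0.421352, sin λ = 0.396699, cos λ = 0.917949.
North component: ΔN = −sin φ cos λ·ΔX − sin φ sin λ·ΔY + cos φ·ΔZ = −(0.906897)(0.917949)(194.0) − (0.906897)(0.396699)(257.4) + (0.421352)(84.5) = -218.50 m.
1° of latitude spans 111000 m, so Δφ = -218.50 / 111000 × 3600 = -7.087″.

Δφ = -7.1″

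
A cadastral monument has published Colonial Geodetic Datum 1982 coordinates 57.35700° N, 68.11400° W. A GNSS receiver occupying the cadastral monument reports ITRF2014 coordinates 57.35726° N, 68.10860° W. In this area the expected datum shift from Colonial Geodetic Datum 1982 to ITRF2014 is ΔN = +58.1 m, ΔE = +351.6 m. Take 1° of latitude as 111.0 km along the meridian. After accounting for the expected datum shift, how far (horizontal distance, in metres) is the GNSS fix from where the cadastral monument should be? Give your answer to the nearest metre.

41 m

Observed coordinate differences: Δφ = +0.00026°, Δλ = +0.00540°.
Converting to metres (1° lat = 111000 m, cos φ = 0.539403): observed ΔN = 28.9 m, observed ΔE = 323.3 m.
Subtracting the expected shift leaves a residual of 28.9 − (58.1) = -29.2 m north and 323.3 − (351.6) = -28.3 m east.
Residual distance = √((-29.2)² + (-28.3)²) = 40.7 m.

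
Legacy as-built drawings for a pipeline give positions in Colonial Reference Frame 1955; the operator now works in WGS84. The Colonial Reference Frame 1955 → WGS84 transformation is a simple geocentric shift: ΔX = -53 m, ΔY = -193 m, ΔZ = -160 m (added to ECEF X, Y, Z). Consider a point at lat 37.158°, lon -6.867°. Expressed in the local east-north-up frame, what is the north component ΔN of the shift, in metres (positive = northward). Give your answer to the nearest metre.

The local north axis is (−sin φ cos λ, −sin φ sin λ, cos φ), giving ΔN = 31.783 − 13.938 − 127.516 = -109.67 m.

ΔN = -110 m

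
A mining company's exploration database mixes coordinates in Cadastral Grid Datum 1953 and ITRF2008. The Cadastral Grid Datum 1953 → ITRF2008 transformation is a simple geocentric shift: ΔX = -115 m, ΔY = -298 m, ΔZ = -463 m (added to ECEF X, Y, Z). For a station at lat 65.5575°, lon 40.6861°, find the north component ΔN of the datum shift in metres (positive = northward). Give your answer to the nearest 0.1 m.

The local north axis is (−sin φ cos λ, −sin φ sin λ, cos φ), giving ΔN = 79.388 + 176.859 − 191.580 = 64.67 m.

ΔN = 64.7 m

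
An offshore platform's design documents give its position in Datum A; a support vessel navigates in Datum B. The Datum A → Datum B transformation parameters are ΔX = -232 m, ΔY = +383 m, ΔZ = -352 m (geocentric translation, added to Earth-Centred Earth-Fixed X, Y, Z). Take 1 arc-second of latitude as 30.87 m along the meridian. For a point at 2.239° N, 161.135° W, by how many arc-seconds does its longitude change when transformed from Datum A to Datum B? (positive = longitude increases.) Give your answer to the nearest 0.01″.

sin φ = 0.039068, cos φ = 0.999237, sin λ = -0.323339, cos λ = -0.946283.
East component: ΔE = −sin λ·ΔX + cos λ·ΔY = −(-0.323339)(-232) + (-0.946283)(383) = -437.44 m.
1° of latitude spans 3600 × 30.87 = 111132 m; at latitude φ, 1° of longitude spans that × cos φ = 111047.2 m, so Δλ = -437.44 / 111047.2 × 3600 = -14.181″.

Δλ = -14.18″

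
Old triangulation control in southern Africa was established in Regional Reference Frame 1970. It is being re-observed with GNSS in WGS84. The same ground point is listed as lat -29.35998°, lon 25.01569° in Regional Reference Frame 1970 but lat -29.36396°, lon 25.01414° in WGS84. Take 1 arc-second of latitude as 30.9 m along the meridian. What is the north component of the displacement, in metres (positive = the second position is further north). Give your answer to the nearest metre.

ΔN = -443 m

Δφ = -29.36396° − -29.35998° = -0.00398°; Δλ = 25.01414° − 25.01569° = -0.00155°.
1° of latitude = 3600 × 30.90 = 111240 m.
ΔN = Δφ × 111240 = -442.7 m; ΔE = Δλ × 111240 × cos(-29.35998°) = -0.00155 × 111240 × 0.871556 = -150.3 m.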